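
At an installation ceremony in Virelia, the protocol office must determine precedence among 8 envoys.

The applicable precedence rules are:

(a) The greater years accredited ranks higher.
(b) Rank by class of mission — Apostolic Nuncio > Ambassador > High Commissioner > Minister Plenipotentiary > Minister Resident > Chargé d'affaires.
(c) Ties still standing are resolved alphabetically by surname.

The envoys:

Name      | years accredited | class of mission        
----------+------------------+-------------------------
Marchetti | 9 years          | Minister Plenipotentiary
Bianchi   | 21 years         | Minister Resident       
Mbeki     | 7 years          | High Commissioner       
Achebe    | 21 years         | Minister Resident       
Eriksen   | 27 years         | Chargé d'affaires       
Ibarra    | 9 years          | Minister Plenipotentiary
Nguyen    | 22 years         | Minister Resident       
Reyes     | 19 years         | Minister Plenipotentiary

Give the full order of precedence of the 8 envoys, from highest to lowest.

By years accredited (higher first): Eriksen (27 years); then Nguyen (22 years); then Achebe and Bianchi (both 21 years); then Reyes (19 years); then Ibarra and Marchetti (both 9 years); then Mbeki (7 years).
Achebe and Bianchi are each Minister Resident, so the next rule applies.
Among Achebe and Bianchi, alphabetically by surname: Achebe before Bianchi.
Ibarra and Marchetti are each Minister Plenipotentiary, so the next rule applies.
Among Ibarra and Marchetti, alphabetically by surname: Ibarra before Marchetti.
Full order: Eriksen, Nguyen, Achebe, Bianchi, Reyes, Ibarra, Marchetti, Mbeki.

Eriksen, Nguyen, Achebe, Bianchi, Reyes, Ibarra, Marchetti, Mbeki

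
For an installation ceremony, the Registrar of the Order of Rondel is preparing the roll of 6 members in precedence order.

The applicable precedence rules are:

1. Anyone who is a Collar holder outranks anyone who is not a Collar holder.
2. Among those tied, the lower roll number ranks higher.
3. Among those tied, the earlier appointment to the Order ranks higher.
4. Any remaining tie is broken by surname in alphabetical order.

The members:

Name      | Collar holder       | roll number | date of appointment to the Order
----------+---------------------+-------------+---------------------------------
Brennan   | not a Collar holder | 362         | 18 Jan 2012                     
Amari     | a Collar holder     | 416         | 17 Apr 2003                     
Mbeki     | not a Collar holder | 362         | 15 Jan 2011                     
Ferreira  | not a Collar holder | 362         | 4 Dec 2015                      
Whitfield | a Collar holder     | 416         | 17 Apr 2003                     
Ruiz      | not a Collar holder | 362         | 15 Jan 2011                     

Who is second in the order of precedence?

Whitfield

By the first rule: Amari and Whitfield (both a Collar holder); then Mbeki, Ruiz, Brennan and Ferreira (each not a Collar holder).
Amari and Whitfield both have roll number 416, so the next rule applies.
Amari and Whitfield both have date of appointment to the Order 17 Apr 2003, so the next rule applies.
Among Amari and Whitfield, alphabetically by surname: Amari before Whitfield.
Mbeki, Ruiz, Brennan and Ferreira all have roll number 362, so the next rule applies.
Among Mbeki, Ruiz, Brennan and Ferreira, by date of appointment to the Order (earlier first): Mbeki and Ruiz (15 Jan 2011) before Brennan (18 Jan 2012) before Ferreira (4 Dec 2015).
Among Mbeki and Ruiz, alphabetically by surname: Mbeki before Ruiz.
Order: Amari, Whitfield, Mbeki, Ruiz, Brennan, Ferreira.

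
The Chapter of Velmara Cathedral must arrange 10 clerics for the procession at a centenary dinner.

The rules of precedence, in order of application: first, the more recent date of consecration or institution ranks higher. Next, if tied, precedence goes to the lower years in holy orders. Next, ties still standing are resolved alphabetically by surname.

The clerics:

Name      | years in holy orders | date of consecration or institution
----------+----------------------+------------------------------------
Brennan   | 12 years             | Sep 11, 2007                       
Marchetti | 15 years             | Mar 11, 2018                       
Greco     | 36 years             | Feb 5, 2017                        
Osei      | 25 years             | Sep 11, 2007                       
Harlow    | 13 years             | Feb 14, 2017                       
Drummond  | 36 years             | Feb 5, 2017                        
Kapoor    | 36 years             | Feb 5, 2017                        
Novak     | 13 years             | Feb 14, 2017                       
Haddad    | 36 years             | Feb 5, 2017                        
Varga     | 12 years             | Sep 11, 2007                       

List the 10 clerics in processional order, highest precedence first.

By date of consecration or institution (later first): Marchetti (Mar 11, 2018); then Harlow and Novak (both Feb 14, 2017); then Drummond, Greco, Haddad and Kapoor (each Feb 5, 2017); then Brennan, Varga and Osei (each Sep 11, 2007).
Harlow and Novak both have years in holy orders 13 years, so the next rule applies.
Among Harlow and Novak, alphabetically by surname: Harlow before Novak.
Drummond, Greco, Haddad and Kapoor all have years in holy orders 36 years, so the next rule applies.
Among Drummond, Greco, Haddad and Kapoor, alphabetically by surname: Drummond before Greco before Haddad before Kapoor.
Among Brennan, Varga and Osei, by years in holy orders (lower first): Brennan and Varga (12 years) before Osei (25 years).
Among Brennan and Varga, alphabetically by surname: Brennan before Varga.
Full order: Marchetti, Harlow, Novak, Drummond, Greco, Haddad, Kapoor, Brennan, Varga, Osei.

Marchetti, Harlow, Novak, Drummond, Greco, Haddad, Kapoor, Brennan, Varga, Osei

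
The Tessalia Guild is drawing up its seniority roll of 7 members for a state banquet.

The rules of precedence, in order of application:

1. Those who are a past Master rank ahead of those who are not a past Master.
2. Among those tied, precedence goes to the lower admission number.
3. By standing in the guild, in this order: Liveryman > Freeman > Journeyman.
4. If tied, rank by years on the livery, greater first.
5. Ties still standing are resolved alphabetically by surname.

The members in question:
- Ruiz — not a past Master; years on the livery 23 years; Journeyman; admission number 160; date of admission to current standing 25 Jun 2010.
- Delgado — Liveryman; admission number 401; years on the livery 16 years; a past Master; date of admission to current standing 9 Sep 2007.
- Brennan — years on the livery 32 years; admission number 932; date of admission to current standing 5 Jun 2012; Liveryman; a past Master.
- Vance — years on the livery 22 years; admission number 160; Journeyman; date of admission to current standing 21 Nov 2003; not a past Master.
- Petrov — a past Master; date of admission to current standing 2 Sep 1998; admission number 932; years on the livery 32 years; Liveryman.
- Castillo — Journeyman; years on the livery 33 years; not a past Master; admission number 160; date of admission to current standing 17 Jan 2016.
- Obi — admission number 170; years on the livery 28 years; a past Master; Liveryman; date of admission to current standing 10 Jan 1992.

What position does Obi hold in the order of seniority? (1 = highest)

1

By the first rule: Obi, Delgado, Brennan and Petrov (each a past Master); then Castillo, Ruiz and Vance (each not a past Master).
Among Obi, Delgado, Brennan and Petrov, by admission number (lower first): Obi (170) before Delgado (401) before Brennan and Petrov (932).
Brennan and Petrov are each Liveryman, so the next rule applies.
Brennan and Petrov both have years on the livery 32 years, so the next rule applies.
Among Brennan and Petrov, alphabetically by surname: Brennan before Petrov.
Castillo, Ruiz and Vance all have admission number 160, so the next rule applies.
Castillo, Ruiz and Vance are each Journeyman, so the next rule applies.
Among Castillo, Ruiz and Vance, by years on the livery (higher first): Castillo (33 years) before Ruiz (23 years) before Vance (22 years).
Order: Obi, Delgado, Brennan, Petrov, Castillo, Ruiz, Vance. So position 1.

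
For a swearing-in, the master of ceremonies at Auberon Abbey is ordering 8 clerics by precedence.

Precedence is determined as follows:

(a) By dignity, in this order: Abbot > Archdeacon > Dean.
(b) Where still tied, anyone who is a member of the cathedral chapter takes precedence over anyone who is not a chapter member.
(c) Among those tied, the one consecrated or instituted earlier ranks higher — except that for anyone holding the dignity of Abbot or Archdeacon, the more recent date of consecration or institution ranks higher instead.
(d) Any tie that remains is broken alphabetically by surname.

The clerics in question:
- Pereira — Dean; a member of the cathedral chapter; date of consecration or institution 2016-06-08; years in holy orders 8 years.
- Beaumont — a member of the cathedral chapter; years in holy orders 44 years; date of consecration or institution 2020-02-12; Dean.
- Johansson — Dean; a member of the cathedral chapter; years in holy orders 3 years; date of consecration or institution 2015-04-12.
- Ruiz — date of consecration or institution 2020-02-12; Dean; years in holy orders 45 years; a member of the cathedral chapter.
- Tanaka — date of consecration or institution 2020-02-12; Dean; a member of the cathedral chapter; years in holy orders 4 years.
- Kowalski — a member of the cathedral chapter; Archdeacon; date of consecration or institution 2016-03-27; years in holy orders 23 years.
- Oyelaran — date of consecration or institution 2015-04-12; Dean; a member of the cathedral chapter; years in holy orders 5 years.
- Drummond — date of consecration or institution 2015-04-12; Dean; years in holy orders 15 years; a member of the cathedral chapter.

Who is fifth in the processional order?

By dignity: Kowalski (Archdeacon); then Drummond, Johansson, Oyelaran, Pereira, Beaumont, Ruiz and Tanaka (Dean).
Drummond, Johansson, Oyelaran, Pereira, Beaumont, Ruiz and Tanaka are each a member of the cathedral chapter, so the next rule applies.
Among Drummond, Johansson, Oyelaran, Pereira, Beaumont, Ruiz and Tanaka, by date of consecration or institution (earlier first): Drummond, Johansson and Oyelaran (2015-04-12) before Pereira (2016-06-08) before Beaumont, Ruiz and Tanaka (2020-02-12).
Among Drummond, Johansson and Oyelaran, alphabetically by surname: Drummond before Johansson before Oyelaran.
Among Beaumont, Ruiz and Tanaka, alphabetically by surname: Beaumont before Ruiz before Tanaka.
Order: Kowalski, Drummond, Johansson, Oyelaran, Pereira, Beaumont, Ruiz, Tanaka.

Pereira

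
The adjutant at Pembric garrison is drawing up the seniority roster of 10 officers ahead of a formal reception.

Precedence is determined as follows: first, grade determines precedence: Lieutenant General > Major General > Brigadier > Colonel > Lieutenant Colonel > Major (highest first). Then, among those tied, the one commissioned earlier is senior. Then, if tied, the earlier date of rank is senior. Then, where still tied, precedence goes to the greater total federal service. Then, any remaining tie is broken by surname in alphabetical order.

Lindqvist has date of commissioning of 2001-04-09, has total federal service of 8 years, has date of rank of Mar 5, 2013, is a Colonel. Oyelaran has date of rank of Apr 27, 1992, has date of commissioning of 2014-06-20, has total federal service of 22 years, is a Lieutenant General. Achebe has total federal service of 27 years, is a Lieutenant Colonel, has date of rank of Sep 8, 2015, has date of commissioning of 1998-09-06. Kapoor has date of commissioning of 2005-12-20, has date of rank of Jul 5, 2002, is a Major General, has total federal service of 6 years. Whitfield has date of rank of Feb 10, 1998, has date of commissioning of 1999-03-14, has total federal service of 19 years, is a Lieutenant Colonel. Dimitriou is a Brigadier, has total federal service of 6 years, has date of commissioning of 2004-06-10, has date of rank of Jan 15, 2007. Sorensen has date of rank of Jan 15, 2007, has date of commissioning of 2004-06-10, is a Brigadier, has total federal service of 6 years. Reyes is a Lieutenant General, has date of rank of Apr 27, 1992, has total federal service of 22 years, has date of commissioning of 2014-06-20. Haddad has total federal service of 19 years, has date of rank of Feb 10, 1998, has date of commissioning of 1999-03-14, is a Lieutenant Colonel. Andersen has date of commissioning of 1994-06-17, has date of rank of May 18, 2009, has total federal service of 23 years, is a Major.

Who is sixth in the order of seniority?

Lindqvist

By grade: Oyelaran and Reyes (Lieutenant General); then Kapoor (Major General); then Dimitriou and Sorensen (Brigadier); then Lindqvist (Colonel); then Achebe, Haddad and Whitfield (Lieutenant Colonel); then Andersen (Major).
Oyelaran and Reyes both have date of commissioning 2014-06-20, so the next rule applies.
Oyelaran and Reyes both have date of rank Apr 27, 1992, so the next rule applies.
Oyelaran and Reyes both have total federal service 22 years, so the next rule applies.
Among Oyelaran and Reyes, alphabetically by surname: Oyelaran before Reyes.
Dimitriou and Sorensen both have date of commissioning 2004-06-10, so the next rule applies.
Dimitriou and Sorensen both have date of rank Jan 15, 2007, so the next rule applies.
Dimitriou and Sorensen both have total federal service 6 years, so the next rule applies.
Among Dimitriou and Sorensen, alphabetically by surname: Dimitriou before Sorensen.
Among Achebe, Haddad and Whitfield, by date of commissioning (earlier first): Achebe (1998-09-06) before Haddad and Whitfield (1999-03-14).
Haddad and Whitfield both have date of rank Feb 10, 1998, so the next rule applies.
Haddad and Whitfield both have total federal service 19 years, so the next rule applies.
Among Haddad and Whitfield, alphabetically by surname: Haddad before Whitfield.
Order: Oyelaran, Reyes, Kapoor, Dimitriou, Sorensen, Lindqvist, Achebe, Haddad, Whitfield, Andersen.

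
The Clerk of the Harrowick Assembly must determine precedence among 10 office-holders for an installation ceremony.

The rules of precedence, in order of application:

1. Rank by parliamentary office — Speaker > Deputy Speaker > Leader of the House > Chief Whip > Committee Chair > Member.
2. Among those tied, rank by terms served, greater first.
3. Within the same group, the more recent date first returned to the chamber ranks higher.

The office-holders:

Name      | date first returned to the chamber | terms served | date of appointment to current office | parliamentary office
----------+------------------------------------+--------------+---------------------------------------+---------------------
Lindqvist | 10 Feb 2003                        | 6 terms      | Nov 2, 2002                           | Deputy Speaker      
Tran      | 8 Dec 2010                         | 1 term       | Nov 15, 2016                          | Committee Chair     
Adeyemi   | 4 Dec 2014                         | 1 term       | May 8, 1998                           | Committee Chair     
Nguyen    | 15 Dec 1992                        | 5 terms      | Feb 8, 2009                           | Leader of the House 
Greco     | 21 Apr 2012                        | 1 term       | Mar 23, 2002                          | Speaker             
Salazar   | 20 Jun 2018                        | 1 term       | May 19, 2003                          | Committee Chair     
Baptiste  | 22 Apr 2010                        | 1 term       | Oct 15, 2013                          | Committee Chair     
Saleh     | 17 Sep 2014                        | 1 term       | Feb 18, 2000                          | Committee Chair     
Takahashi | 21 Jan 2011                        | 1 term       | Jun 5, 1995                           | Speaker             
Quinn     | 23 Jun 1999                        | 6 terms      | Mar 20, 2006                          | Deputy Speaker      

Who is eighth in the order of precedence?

By parliamentary office: Greco and Takahashi (Speaker); then Lindqvist and Quinn (Deputy Speaker); then Nguyen (Leader of the House); then Salazar, Adeyemi, Saleh, Tran and Baptiste (Committee Chair).
Greco and Takahashi both have terms served 1 term, so the next rule applies.
Among Greco and Takahashi, by date first returned to the chamber (later first): Greco (21 Apr 2012) before Takahashi (21 Jan 2011).
Lindqvist and Quinn both have terms served 6 terms, so the next rule applies.
Among Lindqvist and Quinn, by date first returned to the chamber (later first): Lindqvist (10 Feb 2003) before Quinn (23 Jun 1999).
Salazar, Adeyemi, Saleh, Tran and Baptiste all have terms served 1 term, so the next rule applies.
Among Salazar, Adeyemi, Saleh, Tran and Baptiste, by date first returned to the chamber (later first): Salazar (20 Jun 2018) before Adeyemi (4 Dec 2014) before Saleh (17 Sep 2014) before Tran (8 Dec 2010) before Baptiste (22 Apr 2010).
Order: Greco, Takahashi, Lindqvist, Quinn, Nguyen, Salazar, Adeyemi, Saleh, Tran, Baptiste.

Saleh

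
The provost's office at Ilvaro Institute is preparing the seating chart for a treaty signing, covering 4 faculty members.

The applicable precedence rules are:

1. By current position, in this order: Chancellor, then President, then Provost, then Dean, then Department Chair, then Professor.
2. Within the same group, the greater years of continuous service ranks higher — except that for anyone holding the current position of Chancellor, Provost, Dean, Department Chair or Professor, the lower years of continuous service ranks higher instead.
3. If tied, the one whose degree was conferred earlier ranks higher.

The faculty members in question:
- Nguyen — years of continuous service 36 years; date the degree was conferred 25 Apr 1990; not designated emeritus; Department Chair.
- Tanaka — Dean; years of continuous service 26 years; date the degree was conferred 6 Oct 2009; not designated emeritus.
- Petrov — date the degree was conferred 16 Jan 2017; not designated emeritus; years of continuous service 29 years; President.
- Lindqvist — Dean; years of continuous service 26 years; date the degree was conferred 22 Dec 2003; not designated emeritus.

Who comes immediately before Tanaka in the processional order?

By current position: Petrov (President); then Lindqvist and Tanaka (Dean); then Nguyen (Department Chair).
Lindqvist and Tanaka both have years of continuous service 26 years, so the next rule applies.
Among Lindqvist and Tanaka, by date the degree was conferred (earlier first): Lindqvist (22 Dec 2003) before Tanaka (6 Oct 2009).
Order: Petrov, Lindqvist, Tanaka, Nguyen.

Lindqvist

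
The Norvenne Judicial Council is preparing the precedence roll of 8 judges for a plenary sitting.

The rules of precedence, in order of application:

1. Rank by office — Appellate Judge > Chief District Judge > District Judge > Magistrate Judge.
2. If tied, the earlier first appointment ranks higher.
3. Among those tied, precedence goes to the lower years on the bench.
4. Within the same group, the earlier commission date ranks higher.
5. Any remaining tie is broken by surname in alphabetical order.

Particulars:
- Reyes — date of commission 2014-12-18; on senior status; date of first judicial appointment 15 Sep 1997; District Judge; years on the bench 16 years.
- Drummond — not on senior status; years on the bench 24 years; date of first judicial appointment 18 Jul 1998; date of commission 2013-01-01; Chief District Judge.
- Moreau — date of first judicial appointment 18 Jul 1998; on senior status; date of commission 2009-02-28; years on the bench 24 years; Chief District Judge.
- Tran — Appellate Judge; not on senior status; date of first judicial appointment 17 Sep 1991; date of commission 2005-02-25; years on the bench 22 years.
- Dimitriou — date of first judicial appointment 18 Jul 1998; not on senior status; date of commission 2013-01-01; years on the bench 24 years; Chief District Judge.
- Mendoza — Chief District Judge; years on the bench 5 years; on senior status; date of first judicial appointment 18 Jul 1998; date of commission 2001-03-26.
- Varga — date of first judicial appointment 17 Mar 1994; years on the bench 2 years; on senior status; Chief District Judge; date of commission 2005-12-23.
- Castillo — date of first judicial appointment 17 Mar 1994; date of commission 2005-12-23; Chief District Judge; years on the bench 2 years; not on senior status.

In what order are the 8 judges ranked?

By office: Tran (Appellate Judge); then Castillo, Varga, Mendoza, Moreau, Dimitriou and Drummond (Chief District Judge); then Reyes (District Judge).
Among Castillo, Varga, Mendoza, Moreau, Dimitriou and Drummond, by date of first judicial appointment (earlier first): Castillo and Varga (17 Mar 1994) before Mendoza, Moreau, Dimitriou and Drummond (18 Jul 1998).
Castillo and Varga both have years on the bench 2 years, so the next rule applies.
Castillo and Varga both have date of commission 2005-12-23, so the next rule applies.
Among Castillo and Varga, alphabetically by surname: Castillo before Varga.
Among Mendoza, Moreau, Dimitriou and Drummond, by years on the bench (lower first): Mendoza (5 years) before Moreau, Dimitriou and Drummond (24 years).
Among Moreau, Dimitriou and Drummond, by date of commission (earlier first): Moreau (2009-02-28) before Dimitriou and Drummond (2013-01-01).
Among Dimitriou and Drummond, alphabetically by surname: Dimitriou before Drummond.
Full order: Tran, Castillo, Varga, Mendoza, Moreau, Dimitriou, Drummond, Reyes.

Tran, Castillo, Varga, Mendoza, Moreau, Dimitriou, Drummond, Reyes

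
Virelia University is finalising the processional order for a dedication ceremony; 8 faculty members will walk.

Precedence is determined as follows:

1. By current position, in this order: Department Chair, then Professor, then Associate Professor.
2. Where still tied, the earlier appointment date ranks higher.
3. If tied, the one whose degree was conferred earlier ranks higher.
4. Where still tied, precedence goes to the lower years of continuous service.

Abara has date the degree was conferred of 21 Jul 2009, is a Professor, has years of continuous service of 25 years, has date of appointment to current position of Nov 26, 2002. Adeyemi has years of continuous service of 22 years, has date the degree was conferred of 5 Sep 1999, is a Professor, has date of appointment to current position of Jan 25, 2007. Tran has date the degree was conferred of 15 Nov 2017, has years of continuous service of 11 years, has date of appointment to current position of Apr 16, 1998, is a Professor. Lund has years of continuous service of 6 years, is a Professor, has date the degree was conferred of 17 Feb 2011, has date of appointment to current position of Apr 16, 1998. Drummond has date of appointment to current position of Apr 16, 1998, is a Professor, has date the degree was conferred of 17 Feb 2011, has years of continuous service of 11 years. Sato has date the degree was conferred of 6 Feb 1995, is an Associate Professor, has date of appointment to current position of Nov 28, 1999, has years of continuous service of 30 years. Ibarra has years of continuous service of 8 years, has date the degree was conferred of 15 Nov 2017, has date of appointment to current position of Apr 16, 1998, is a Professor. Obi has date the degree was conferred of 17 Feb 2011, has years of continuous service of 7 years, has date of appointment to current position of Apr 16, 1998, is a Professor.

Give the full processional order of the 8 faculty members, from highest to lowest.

Lund, Obi, Drummond, Ibarra, Tran, Abara, Adeyemi, Sato

By current position: Lund, Obi, Drummond, Ibarra, Tran, Abara and Adeyemi (Professor); then Sato (Associate Professor).
Among Lund, Obi, Drummond, Ibarra, Tran, Abara and Adeyemi, by date of appointment to current position (earlier first): Lund, Obi, Drummond, Ibarra and Tran (Apr 16, 1998) before Abara (Nov 26, 2002) before Adeyemi (Jan 25, 2007).
Among Lund, Obi, Drummond, Ibarra and Tran, by date the degree was conferred (earlier first): Lund, Obi and Drummond (17 Feb 2011) before Ibarra and Tran (15 Nov 2017).
Among Lund, Obi and Drummond, by years of continuous service (lower first): Lund (6 years) before Obi (7 years) before Drummond (11 years).
Among Ibarra and Tran, by years of continuous service (lower first): Ibarra (8 years) before Tran (11 years).
Full order: Lund, Obi, Drummond, Ibarra, Tran, Abara, Adeyemi, Sato.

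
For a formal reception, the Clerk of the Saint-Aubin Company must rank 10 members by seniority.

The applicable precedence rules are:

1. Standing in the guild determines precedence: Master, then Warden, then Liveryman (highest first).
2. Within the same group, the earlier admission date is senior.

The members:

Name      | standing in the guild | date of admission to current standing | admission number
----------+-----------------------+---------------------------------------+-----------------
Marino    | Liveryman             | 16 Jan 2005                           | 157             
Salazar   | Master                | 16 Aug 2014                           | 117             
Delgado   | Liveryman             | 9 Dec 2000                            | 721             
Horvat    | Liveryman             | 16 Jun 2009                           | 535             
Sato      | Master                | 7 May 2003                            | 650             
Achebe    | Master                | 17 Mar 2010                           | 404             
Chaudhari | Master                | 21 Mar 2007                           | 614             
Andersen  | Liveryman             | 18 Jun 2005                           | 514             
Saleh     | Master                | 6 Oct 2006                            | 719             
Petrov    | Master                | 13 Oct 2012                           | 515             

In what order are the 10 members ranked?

Sato, Saleh, Chaudhari, Achebe, Petrov, Salazar, Delgado, Marino, Andersen, Horvat

By standing in the guild: Sato, Saleh, Chaudhari, Achebe, Petrov and Salazar (Master); then Delgado, Marino, Andersen and Horvat (Liveryman).
Among Sato, Saleh, Chaudhari, Achebe, Petrov and Salazar, by date of admission to current standing (earlier first): Sato (7 May 2003) before Saleh (6 Oct 2006) before Chaudhari (21 Mar 2007) before Achebe (17 Mar 2010) before Petrov (13 Oct 2012) before Salazar (16 Aug 2014).
Among Delgado, Marino, Andersen and Horvat, by date of admission to current standing (earlier first): Delgado (9 Dec 2000) before Marino (16 Jan 2005) before Andersen (18 Jun 2005) before Horvat (16 Jun 2009).
Full order: Sato, Saleh, Chaudhari, Achebe, Petrov, Salazar, Delgado, Marino, Andersen, Horvat.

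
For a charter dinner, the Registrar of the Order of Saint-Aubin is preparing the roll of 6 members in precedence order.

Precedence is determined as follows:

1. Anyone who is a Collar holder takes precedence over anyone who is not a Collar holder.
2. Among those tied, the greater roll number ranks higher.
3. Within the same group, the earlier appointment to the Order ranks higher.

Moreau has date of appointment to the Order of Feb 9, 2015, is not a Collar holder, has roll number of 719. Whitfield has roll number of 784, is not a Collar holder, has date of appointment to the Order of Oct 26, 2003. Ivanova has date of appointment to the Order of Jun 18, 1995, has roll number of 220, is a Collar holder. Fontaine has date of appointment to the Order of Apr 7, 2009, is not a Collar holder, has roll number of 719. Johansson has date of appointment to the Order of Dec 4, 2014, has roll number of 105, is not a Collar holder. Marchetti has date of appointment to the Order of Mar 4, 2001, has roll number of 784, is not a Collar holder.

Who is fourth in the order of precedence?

By the first rule: Ivanova (a Collar holder); then Marchetti, Whitfield, Fontaine, Moreau and Johansson (each not a Collar holder).
Among Marchetti, Whitfield, Fontaine, Moreau and Johansson, by roll number (higher first): Marchetti and Whitfield (784) before Fontaine and Moreau (719) before Johansson (105).
Among Marchetti and Whitfield, by date of appointment to the Order (earlier first): Marchetti (Mar 4, 2001) before Whitfield (Oct 26, 2003).
Among Fontaine and Moreau, by date of appointment to the Order (earlier first): Fontaine (Apr 7, 2009) before Moreau (Feb 9, 2015).
Order: Ivanova, Marchetti, Whitfield, Fontaine, Moreau, Johansson.

Fontaine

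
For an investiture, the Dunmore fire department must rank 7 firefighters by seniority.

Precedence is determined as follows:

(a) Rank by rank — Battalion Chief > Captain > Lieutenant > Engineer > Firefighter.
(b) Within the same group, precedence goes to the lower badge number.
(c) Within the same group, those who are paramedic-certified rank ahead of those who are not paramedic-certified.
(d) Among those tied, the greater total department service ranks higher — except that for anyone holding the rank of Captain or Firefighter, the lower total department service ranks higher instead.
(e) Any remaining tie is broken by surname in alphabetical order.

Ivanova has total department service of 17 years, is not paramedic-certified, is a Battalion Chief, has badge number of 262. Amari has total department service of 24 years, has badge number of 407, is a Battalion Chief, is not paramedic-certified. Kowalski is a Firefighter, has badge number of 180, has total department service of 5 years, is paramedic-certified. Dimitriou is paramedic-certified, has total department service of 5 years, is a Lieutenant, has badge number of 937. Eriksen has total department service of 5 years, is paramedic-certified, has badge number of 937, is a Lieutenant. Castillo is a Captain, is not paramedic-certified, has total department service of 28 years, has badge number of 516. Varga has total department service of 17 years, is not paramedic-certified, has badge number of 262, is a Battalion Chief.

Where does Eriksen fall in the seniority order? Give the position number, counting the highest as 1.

By rank: Ivanova, Varga and Amari (Battalion Chief); then Castillo (Captain); then Dimitriou and Eriksen (Lieutenant); then Kowalski (Firefighter).
Among Ivanova, Varga and Amari, by badge number (lower first): Ivanova and Varga (262) before Amari (407).
Ivanova and Varga are each not paramedic-certified, so the next rule applies.
Ivanova and Varga both have total department service 17 years, so the next rule applies.
Among Ivanova and Varga, alphabetically by surname: Ivanova before Varga.
Dimitriou and Eriksen both have badge number 937, so the next rule applies.
Dimitriou and Eriksen are each paramedic-certified, so the next rule applies.
Dimitriou and Eriksen both have total department service 5 years, so the next rule applies.
Among Dimitriou and Eriksen, alphabetically by surname: Dimitriou before Eriksen.
Order: Ivanova, Varga, Amari, Castillo, Dimitriou, Eriksen, Kowalski. So position 6.

6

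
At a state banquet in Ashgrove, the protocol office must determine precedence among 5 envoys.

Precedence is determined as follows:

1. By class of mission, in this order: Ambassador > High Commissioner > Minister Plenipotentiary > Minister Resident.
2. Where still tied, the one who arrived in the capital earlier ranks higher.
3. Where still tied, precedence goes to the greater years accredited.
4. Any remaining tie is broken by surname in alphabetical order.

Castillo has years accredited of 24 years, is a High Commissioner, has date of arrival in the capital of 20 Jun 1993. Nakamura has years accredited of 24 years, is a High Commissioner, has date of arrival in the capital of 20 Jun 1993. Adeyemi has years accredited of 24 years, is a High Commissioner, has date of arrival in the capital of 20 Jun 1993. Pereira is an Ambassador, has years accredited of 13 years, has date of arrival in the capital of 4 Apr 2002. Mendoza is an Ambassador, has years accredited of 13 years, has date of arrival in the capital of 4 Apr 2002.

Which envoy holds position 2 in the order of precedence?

By class of mission: Mendoza and Pereira (Ambassador); then Adeyemi, Castillo and Nakamura (High Commissioner).
Mendoza and Pereira both have date of arrival in the capital 4 Apr 2002, so the next rule applies.
Mendoza and Pereira both have years accredited 13 years, so the next rule applies.
Among Mendoza and Pereira, alphabetically by surname: Mendoza before Pereira.
Adeyemi, Castillo and Nakamura all have date of arrival in the capital 20 Jun 1993, so the next rule applies.
Adeyemi, Castillo and Nakamura all have years accredited 24 years, so the next rule applies.
Among Adeyemi, Castillo and Nakamura, alphabetically by surname: Adeyemi before Castillo before Nakamura.
Order: Mendoza, Pereira, Adeyemi, Castillo, Nakamura.

Pereira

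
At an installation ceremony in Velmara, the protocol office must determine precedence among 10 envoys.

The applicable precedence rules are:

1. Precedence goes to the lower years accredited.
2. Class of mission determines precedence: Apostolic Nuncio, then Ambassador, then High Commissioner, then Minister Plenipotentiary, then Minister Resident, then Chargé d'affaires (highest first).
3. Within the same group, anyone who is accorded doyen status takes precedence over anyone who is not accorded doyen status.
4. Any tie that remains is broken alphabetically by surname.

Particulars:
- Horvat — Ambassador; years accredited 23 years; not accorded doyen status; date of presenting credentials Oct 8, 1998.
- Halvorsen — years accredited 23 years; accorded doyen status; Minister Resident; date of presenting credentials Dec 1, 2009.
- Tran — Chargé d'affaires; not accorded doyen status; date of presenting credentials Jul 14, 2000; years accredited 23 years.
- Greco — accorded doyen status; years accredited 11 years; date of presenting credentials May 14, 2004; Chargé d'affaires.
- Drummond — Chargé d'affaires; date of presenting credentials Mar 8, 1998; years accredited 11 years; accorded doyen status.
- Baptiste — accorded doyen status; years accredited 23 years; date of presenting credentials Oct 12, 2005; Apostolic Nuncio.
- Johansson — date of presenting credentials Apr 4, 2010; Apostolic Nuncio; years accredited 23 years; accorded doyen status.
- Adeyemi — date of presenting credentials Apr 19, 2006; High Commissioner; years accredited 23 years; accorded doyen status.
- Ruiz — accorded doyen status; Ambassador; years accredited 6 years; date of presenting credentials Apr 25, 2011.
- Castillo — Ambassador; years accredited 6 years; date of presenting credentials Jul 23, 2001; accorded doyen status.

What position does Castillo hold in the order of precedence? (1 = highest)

By years accredited (lower first): Castillo and Ruiz (both 6 years); then Drummond and Greco (both 11 years); then Baptiste, Johansson, Horvat, Adeyemi, Halvorsen and Tran (each 23 years).
Castillo and Ruiz are each Ambassador, so the next rule applies.
Castillo and Ruiz are each accorded doyen status, so the next rule applies.
Among Castillo and Ruiz, alphabetically by surname: Castillo before Ruiz.
Drummond and Greco are each Chargé d'affaires, so the next rule applies.
Drummond and Greco are each accorded doyen status, so the next rule applies.
Among Drummond and Greco, alphabetically by surname: Drummond before Greco.
Among Baptiste, Johansson, Horvat, Adeyemi, Halvorsen and Tran, by class of mission: Baptiste and Johansson (Apostolic Nuncio) before Horvat (Ambassador) before Adeyemi (High Commissioner) before Halvorsen (Minister Resident) before Tran (Chargé d'affaires).
Baptiste and Johansson are each accorded doyen status, so the next rule applies.
Among Baptiste and Johansson, alphabetically by surname: Baptiste before Johansson.
Order: Castillo, Ruiz, Drummond, Greco, Baptiste, Johansson, Horvat, Adeyemi, Halvorsen, Tran. So position 1.

1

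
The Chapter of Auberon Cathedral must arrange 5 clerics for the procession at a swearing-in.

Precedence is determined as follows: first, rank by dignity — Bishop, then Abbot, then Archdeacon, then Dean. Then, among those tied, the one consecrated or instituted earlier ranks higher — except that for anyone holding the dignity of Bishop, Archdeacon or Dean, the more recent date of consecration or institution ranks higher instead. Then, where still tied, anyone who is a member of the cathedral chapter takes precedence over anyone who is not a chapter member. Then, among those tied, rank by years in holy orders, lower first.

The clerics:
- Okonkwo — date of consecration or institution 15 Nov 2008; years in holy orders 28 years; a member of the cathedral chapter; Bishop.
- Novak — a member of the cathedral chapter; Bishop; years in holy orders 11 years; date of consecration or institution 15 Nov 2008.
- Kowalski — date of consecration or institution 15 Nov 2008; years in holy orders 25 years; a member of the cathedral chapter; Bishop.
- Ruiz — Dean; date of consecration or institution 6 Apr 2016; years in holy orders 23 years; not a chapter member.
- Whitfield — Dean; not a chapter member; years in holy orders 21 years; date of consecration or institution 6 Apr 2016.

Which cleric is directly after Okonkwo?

By dignity: Novak, Kowalski and Okonkwo (Bishop); then Whitfield and Ruiz (Dean).
Novak, Kowalski and Okonkwo all have date of consecration or institution 15 Nov 2008, so the next rule applies.
Novak, Kowalski and Okonkwo are each a member of the cathedral chapter, so the next rule applies.
Among Novak, Kowalski and Okonkwo, by years in holy orders (lower first): Novak (11 years) before Kowalski (25 years) before Okonkwo (28 years).
Whitfield and Ruiz both have date of consecration or institution 6 Apr 2016, so the next rule applies.
Whitfield and Ruiz are each not a chapter member, so the next rule applies.
Among Whitfield and Ruiz, by years in holy orders (lower first): Whitfield (21 years) before Ruiz (23 years).
Order: Novak, Kowalski, Okonkwo, Whitfield, Ruiz.

Whitfield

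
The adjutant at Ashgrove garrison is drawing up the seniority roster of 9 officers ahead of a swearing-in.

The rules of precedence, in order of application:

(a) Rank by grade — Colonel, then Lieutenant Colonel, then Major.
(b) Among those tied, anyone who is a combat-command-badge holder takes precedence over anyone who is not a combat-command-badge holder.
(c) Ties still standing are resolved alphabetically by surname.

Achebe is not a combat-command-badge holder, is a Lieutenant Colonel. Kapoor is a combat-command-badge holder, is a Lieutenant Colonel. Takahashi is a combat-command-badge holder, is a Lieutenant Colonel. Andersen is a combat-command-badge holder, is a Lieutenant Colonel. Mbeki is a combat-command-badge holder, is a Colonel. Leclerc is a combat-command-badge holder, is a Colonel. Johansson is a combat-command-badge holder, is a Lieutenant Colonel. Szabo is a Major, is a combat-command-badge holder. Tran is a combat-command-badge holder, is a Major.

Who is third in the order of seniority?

Andersen

By grade: Leclerc and Mbeki (Colonel); then Andersen, Johansson, Kapoor, Takahashi and Achebe (Lieutenant Colonel); then Szabo and Tran (Major).
Leclerc and Mbeki are each a combat-command-badge holder, so the next rule applies.
Among Leclerc and Mbeki, alphabetically by surname: Leclerc before Mbeki.
Among Andersen, Johansson, Kapoor, Takahashi and Achebe, a combat-command-badge holder before not a combat-command-badge holder: Andersen, Johansson, Kapoor and Takahashi (a combat-command-badge holder) before Achebe (not a combat-command-badge holder).
Among Andersen, Johansson, Kapoor and Takahashi, alphabetically by surname: Andersen before Johansson before Kapoor before Takahashi.
Szabo and Tran are each a combat-command-badge holder, so the next rule applies.
Among Szabo and Tran, alphabetically by surname: Szabo before Tran.
Order: Leclerc, Mbeki, Andersen, Johansson, Kapoor, Takahashi, Achebe, Szabo, Tran.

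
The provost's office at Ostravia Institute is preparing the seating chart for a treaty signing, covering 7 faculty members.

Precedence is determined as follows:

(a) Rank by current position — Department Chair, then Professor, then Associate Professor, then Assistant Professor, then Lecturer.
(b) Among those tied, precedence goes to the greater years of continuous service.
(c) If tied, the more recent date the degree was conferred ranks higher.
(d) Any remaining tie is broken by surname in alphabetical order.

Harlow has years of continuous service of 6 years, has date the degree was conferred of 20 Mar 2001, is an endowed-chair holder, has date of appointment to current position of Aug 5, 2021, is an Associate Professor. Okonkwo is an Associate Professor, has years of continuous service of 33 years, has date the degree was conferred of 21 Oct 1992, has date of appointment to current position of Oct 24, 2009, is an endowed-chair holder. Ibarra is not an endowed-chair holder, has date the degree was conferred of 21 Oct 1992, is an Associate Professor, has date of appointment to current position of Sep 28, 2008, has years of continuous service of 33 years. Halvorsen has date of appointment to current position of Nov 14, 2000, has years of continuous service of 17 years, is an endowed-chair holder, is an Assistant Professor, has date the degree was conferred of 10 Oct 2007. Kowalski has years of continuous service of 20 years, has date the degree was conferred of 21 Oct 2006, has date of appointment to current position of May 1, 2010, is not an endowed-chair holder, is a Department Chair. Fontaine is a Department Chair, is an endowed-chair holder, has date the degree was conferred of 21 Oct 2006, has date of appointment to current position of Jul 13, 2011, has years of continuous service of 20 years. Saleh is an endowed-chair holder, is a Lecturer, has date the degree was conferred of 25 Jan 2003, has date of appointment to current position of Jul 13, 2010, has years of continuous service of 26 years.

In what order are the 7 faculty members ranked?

Fontaine, Kowalski, Ibarra, Okonkwo, Harlow, Halvorsen, Saleh

By current position: Fontaine and Kowalski (Department Chair); then Ibarra, Okonkwo and Harlow (Associate Professor); then Halvorsen (Assistant Professor); then Saleh (Lecturer).
Fontaine and Kowalski both have years of continuous service 20 years, so the next rule applies.
Fontaine and Kowalski both have date the degree was conferred 21 Oct 2006, so the next rule applies.
Among Fontaine and Kowalski, alphabetically by surname: Fontaine before Kowalski.
Among Ibarra, Okonkwo and Harlow, by years of continuous service (higher first): Ibarra and Okonkwo (33 years) before Harlow (6 years).
Ibarra and Okonkwo both have date the degree was conferred 21 Oct 1992, so the next rule applies.
Among Ibarra and Okonkwo, alphabetically by surname: Ibarra before Okonkwo.
Full order: Fontaine, Kowalski, Ibarra, Okonkwo, Harlow, Halvorsen, Saleh.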